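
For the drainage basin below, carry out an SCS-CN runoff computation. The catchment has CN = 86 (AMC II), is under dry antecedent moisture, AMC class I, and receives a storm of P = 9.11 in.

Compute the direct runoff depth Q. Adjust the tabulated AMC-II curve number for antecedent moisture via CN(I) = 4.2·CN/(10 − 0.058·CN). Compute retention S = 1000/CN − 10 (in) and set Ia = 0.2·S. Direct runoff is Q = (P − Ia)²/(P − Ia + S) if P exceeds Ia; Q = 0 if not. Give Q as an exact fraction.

Q = 11560335361/2031995100 in ≈ 5.689 in

Adjust CN=86 to AMC I: 4.2·86/(10 − 0.058·86) → (1806/5) ÷ (1253/250) = 12900/179 ≈ 72.067
Max retention: S = 1000/(12900/179) − 10 = 500/129 in (≈ 3.876 in)
Ia = 0.2·(500/129) = 100/129 in ≈ 0.775 in
P − Ia = 9.110 − 0.775 = 107519/12900 ≈ 8.335 in (> 0, runoff occurs)
Runoff Q = (P−Ia)²/(P−Ia+S) = (8.335)²/(8.335+3.876) = 11560335361/2031995100 ≈ 5.689 in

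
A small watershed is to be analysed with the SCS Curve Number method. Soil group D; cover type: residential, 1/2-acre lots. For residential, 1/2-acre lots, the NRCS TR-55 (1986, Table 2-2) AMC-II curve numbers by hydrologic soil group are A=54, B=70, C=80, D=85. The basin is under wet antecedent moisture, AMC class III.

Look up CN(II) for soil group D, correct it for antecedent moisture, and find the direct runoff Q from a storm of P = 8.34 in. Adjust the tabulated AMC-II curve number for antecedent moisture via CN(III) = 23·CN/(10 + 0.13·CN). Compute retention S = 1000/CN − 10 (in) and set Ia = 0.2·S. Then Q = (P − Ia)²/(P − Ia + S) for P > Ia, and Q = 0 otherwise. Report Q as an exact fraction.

Q = 8538347403/1140722950 in ≈ 7.485 in

NRCS table: residential, 1/2-acre lots, soil group D → CN(II) = 85
CN(III) from CN(II)=85: (23·85)/(10 + 0.13·85) = 39100/421 ≈ 92.874
S = 1000/(39100/421) − 10 = 300/391 in ≈ 0.767 in
Ia = 0.2S: 0.2·0.767 = 0.153 in (exactly 60/391)
Since P=8.340 > Ia=0.153: effective rainfall P−Ia = 160047/19550 in
Q = (160047/19550)²/((160047/19550) + 300/391) = (25615042209/382202500)/(175047/19550) = 8538347403/1140722950 in ≈ 7.485 in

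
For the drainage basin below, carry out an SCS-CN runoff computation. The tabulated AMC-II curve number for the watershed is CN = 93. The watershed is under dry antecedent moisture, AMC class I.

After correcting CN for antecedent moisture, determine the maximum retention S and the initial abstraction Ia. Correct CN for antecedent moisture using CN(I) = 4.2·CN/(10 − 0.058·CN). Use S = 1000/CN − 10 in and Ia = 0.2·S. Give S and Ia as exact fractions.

S = 500/279 in ≈ 1.792 in; Ia = 100/279 in ≈ 0.358 in

Dry (AMC I): CN(I) = 4.2·93/(10 − 0.058·93) = (1953/5)/(2303/500) = 27900/329 ≈ 84.802
Max retention: S = 1000/(27900/329) − 10 = 500/279 in (≈ 1.792 in)
Ia = 0.2S: 0.2·1.792 = 0.358 in (exactly 100/279)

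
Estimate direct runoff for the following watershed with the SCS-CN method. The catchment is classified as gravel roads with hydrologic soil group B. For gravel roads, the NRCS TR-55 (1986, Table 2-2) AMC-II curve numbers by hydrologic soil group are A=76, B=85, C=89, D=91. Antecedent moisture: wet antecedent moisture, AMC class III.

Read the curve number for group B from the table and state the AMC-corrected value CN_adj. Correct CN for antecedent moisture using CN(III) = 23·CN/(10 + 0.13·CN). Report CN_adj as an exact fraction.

CN_adj = 39100/421 ≈ 92.874

NRCS table: gravel roads, soil group B → CN(II) = 85
CN(III) from CN(II)=85: (23·85)/(10 + 0.13·85) = 39100/421 ≈ 92.874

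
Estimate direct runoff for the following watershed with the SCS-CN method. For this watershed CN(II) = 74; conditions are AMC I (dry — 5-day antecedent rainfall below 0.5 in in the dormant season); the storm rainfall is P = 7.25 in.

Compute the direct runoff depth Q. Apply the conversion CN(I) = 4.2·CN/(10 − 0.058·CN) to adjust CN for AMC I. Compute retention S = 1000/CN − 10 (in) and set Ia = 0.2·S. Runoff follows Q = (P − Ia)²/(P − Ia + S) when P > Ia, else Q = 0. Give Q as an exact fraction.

Q = 300432889/134678964 in ≈ 2.231 in

CN(I) from CN(II)=74: (4.2·74)/(10 − 0.058·74) = 77700/1427 ≈ 54.450
Retention S: 1000/CN − 10 with CN=54.450 → S = 6500/777 ≈ 8.366 in
Ia = 0.2·(6500/777) = 1300/777 in ≈ 1.673 in
Since P=7.250 > Ia=1.673: effective rainfall P−Ia = 17333/3108 in
Q: (17333/3108)² ÷ (43333/3108) = 300432889/134678964 in (≈ 2.231 in)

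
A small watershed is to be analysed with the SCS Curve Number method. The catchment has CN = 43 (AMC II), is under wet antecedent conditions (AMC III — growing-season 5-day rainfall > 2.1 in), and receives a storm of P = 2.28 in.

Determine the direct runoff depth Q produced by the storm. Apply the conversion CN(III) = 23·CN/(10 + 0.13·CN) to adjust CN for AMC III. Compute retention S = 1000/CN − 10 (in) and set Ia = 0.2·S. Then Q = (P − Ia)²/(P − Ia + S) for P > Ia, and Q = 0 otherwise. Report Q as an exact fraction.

Q = 13629897/73903025 in ≈ 0.184 in

Wet (AMC III): CN(III) = 23·43/(10 + 0.13·43) = 989/(1559/100) = 98900/1559 ≈ 63.438
Max retention: S = 1000/(98900/1559) − 10 = 5700/989 in (≈ 5.763 in)
Ia = 0.2·(5700/989) = 1140/989 in ≈ 1.153 in
Excess rainfall: 2.280 − 1.153 = 1.127 in; P > Ia so Q > 0
Q: (27873/24725)² ÷ (170373/24725) = 13629897/73903025 in (≈ 0.184 in)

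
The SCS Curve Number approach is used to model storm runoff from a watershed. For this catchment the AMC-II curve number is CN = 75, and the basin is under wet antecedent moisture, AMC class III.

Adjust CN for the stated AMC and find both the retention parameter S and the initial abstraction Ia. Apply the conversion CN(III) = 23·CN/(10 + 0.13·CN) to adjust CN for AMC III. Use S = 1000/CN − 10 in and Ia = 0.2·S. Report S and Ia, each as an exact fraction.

S = 100/69 in ≈ 1.449 in; Ia = 20/69 in ≈ 0.290 in

CN(III) from CN(II)=75: (23·75)/(10 + 0.13·75) = 6900/79 ≈ 87.342
Max retention: S = 1000/(6900/79) − 10 = 100/69 in (≈ 1.449 in)
Ia = 0.2·(100/69) = 20/69 in ≈ 0.290 in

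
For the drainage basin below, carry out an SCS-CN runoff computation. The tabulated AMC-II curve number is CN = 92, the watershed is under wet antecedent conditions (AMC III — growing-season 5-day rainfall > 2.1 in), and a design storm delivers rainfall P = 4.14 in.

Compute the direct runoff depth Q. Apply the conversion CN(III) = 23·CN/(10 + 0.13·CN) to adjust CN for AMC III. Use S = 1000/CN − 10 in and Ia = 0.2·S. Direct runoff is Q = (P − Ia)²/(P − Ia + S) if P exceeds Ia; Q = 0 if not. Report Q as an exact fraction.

Q = 11556895009/3107954350 in ≈ 3.718 in

CN(III) from CN(II)=92: (23·92)/(10 + 0.13·92) = 52900/549 ≈ 96.357
S = 1000/(52900/549) − 10 = 200/529 in ≈ 0.378 in
Initial abstraction Ia = S/5 = (200/529)/5 = 40/529 ≈ 0.076 in
Excess rainfall: 4.140 − 0.076 = 4.064 in; P > Ia so Q > 0
Q = (107503/26450)²/((107503/26450) + 200/529) = (11556895009/699602500)/(117503/26450) = 11556895009/3107954350 in ≈ 3.718 in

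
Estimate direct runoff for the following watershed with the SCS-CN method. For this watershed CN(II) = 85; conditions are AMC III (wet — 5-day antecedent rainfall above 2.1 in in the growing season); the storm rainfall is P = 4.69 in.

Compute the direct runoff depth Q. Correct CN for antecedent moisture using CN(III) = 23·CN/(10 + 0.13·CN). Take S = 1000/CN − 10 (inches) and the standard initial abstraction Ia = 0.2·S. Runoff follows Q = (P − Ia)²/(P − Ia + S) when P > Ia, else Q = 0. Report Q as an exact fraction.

CN(III) from CN(II)=85: (23·85)/(10 + 0.13·85) = 39100/421 ≈ 92.874
Max retention: S = 1000/(39100/421) − 10 = 300/391 in (≈ 0.767 in)
Ia = 0.2·(300/391) = 60/391 in ≈ 0.153 in
P − Ia = 4.690 − 0.153 = 177379/39100 ≈ 4.537 in (> 0, runoff occurs)
Runoff Q = (P−Ia)²/(P−Ia+S) = (4.537)²/(4.537+0.767) = 31463309641/8108518900 ≈ 3.880 in

Q = 31463309641/8108518900 in ≈ 3.880 in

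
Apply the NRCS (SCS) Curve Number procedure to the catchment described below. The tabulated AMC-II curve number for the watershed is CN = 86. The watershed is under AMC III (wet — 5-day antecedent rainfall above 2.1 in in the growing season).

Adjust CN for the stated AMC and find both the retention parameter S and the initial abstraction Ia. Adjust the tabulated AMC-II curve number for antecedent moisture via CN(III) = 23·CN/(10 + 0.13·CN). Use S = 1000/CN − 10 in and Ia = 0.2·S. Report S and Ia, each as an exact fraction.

S = 700/989 in ≈ 0.708 in; Ia = 140/989 in ≈ 0.142 in

Wet (AMC III): CN(III) = 23·86/(10 + 0.13·86) = 1978/(1059/50) = 98900/1059 ≈ 93.390
Retention S: 1000/CN − 10 with CN=93.390 → S = 700/989 ≈ 0.708 in
Ia = 0.2·(700/989) = 140/989 in ≈ 0.142 in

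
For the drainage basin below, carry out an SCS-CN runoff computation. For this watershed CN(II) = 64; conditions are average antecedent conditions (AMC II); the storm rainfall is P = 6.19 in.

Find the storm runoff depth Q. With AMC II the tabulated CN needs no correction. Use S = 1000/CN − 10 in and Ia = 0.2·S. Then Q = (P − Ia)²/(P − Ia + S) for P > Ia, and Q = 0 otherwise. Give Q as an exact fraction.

AMC II — tabulated CN = 64 applies directly.
Max retention: S = 1000/64 − 10 = 45/8 in (≈ 5.625 in)
Ia = 0.2S: 0.2·5.625 = 1.125 in (exactly 9/8)
Since P=6.190 > Ia=1.125: effective rainfall P−Ia = 1013/200 in
Q = (1013/200)²/((1013/200) + 45/8) = (1026169/40000)/(1069/100) = 1026169/427600 in ≈ 2.400 in

Q = 1026169/427600 in ≈ 2.400 in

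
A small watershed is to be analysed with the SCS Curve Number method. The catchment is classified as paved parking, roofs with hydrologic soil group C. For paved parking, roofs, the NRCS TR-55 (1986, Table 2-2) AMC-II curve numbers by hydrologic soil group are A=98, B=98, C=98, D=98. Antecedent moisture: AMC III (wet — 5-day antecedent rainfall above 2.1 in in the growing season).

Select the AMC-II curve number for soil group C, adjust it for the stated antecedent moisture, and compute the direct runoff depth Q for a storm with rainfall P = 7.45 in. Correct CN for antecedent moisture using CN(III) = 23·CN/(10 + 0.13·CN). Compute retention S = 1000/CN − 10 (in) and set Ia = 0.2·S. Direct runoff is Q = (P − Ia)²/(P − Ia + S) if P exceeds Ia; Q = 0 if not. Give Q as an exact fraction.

NRCS table: paved parking, roofs, soil group C → CN(II) = 98
Wet (AMC III): CN(III) = 23·98/(10 + 0.13·98) = 2254/(1137/50) = 112700/1137 ≈ 99.120
Retention S: 1000/CN − 10 with CN=99.120 → S = 100/1127 ≈ 0.089 in
Ia = 0.2S: 0.2·0.089 = 0.018 in (exactly 20/1127)
Excess rainfall: 7.450 − 0.018 = 7.432 in; P > Ia so Q > 0
Runoff Q = (P−Ia)²/(P−Ia+S) = (7.432)²/(7.432+0.089) = 28063955529/3821048420 ≈ 7.345 in

Q = 28063955529/3821048420 in ≈ 7.345 in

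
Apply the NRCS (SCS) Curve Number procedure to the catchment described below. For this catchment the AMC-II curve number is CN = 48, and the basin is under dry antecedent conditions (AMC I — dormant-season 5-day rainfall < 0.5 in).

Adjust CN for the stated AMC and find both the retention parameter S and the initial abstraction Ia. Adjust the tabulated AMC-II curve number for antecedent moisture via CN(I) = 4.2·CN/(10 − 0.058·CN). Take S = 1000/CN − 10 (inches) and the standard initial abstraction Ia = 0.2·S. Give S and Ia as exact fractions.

CN(I) from CN(II)=48: (4.2·48)/(10 − 0.058·48) = 12600/451 ≈ 27.938
Max retention: S = 1000/(12600/451) − 10 = 1625/63 in (≈ 25.794 in)
Initial abstraction Ia = S/5 = (1625/63)/5 = 325/63 ≈ 5.159 in

S = 1625/63 in ≈ 25.794 in; Ia = 325/63 in ≈ 5.159 in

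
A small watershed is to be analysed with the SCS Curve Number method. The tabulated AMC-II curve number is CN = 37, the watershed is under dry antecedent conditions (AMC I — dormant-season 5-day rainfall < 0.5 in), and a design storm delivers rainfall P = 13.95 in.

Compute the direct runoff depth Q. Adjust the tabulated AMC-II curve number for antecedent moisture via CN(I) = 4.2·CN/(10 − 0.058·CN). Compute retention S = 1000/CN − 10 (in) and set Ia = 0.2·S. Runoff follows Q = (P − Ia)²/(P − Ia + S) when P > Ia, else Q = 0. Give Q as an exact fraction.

Q = 6229443/8466340 in ≈ 0.736 in

CN(I) from CN(II)=37: (4.2·37)/(10 − 0.058·37) = 3700/187 ≈ 19.786
S = 1000/(3700/187) − 10 = 1500/37 in ≈ 40.541 in
Initial abstraction Ia = S/5 = (1500/37)/5 = 300/37 ≈ 8.108 in
Since P=13.950 > Ia=8.108: effective rainfall P−Ia = 4323/740 in
Runoff Q = (P−Ia)²/(P−Ia+S) = (5.842)²/(5.842+40.541) = 6229443/8466340 ≈ 0.736 in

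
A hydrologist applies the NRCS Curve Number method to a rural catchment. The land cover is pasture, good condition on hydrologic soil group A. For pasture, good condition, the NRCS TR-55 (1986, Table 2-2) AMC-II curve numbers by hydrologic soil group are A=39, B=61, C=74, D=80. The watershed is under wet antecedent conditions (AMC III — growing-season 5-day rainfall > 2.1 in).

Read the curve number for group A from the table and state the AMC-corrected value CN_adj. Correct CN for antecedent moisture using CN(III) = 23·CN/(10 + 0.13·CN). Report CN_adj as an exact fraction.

NRCS table: pasture, good condition, soil group A → CN(II) = 39
Adjust CN=39 to AMC III: 23·39/(10 + 0.13·39) → 897 ÷ (1507/100) = 89700/1507 ≈ 59.522

CN_adj = 89700/1507 ≈ 59.522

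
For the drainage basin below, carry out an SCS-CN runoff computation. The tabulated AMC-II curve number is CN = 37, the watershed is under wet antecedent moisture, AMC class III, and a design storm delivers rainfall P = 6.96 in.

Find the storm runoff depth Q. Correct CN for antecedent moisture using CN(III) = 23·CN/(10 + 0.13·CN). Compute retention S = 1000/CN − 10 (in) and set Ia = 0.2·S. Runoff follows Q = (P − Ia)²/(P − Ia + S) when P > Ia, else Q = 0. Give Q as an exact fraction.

Q = 2264916246/971820725 in ≈ 2.331 in

Adjust CN=37 to AMC III: 23·37/(10 + 0.13·37) → 851 ÷ (1481/100) = 85100/1481 ≈ 57.461
S = 1000/(85100/1481) − 10 = 6300/851 in ≈ 7.403 in
Ia = 0.2S: 0.2·7.403 = 1.481 in (exactly 1260/851)
P − Ia = 6.960 − 1.481 = 116574/21275 ≈ 5.479 in (> 0, runoff occurs)
Runoff Q = (P−Ia)²/(P−Ia+S) = (5.479)²/(5.479+7.403) = 2264916246/971820725 ≈ 2.331 in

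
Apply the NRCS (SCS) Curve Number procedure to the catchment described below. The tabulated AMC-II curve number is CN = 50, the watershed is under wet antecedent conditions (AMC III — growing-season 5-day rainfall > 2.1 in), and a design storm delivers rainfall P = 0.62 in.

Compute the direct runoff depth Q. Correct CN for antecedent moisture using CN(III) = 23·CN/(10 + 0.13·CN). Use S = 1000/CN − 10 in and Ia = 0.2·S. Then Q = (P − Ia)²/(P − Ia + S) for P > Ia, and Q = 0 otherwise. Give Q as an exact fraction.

Q = 0 in ≈ 0.000 in

CN(III) from CN(II)=50: (23·50)/(10 + 0.13·50) = 2300/33 ≈ 69.697
Max retention: S = 1000/(2300/33) − 10 = 100/23 in (≈ 4.348 in)
Ia = 0.2S: 0.2·4.348 = 0.870 in (exactly 20/23)
P = 0.620 ≤ Ia = 0.870 in: entire storm abstracted, Q = 0.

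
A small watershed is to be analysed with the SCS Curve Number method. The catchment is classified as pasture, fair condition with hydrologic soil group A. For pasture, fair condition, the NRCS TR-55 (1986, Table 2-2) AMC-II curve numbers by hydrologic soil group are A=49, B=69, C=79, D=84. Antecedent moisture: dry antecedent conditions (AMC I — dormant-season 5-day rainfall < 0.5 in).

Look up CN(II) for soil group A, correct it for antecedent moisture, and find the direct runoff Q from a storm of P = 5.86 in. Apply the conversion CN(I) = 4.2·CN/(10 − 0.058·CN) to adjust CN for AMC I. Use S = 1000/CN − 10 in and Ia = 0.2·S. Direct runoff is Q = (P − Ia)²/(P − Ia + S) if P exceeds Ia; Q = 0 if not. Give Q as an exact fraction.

Q = 240219001/7554557850 in ≈ 0.032 in

NRCS table: pasture, fair condition, soil group A → CN(II) = 49
Adjust CN=49 to AMC I: 4.2·49/(10 − 0.058·49) → (1029/5) ÷ (3579/500) = 34300/1193 ≈ 28.751
Retention S: 1000/CN − 10 with CN=28.751 → S = 8500/343 ≈ 24.781 in
Ia = 0.2S: 0.2·24.781 = 4.956 in (exactly 1700/343)
Since P=5.860 > Ia=4.956: effective rainfall P−Ia = 15499/17150 in
Q: (15499/17150)² ÷ (440499/17150) = 240219001/7554557850 in (≈ 0.032 in)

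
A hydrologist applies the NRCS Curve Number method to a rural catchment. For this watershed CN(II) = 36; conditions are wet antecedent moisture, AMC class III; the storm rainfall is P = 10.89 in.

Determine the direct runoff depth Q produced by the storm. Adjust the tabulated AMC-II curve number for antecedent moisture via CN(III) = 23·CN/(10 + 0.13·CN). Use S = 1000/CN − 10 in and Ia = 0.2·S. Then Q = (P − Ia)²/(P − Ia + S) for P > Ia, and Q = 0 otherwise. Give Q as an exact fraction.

Wet (AMC III): CN(III) = 23·36/(10 + 0.13·36) = 828/(367/25) = 20700/367 ≈ 56.403
S = 1000/(20700/367) − 10 = 1600/207 in ≈ 7.729 in
Initial abstraction Ia = S/5 = (1600/207)/5 = 320/207 ≈ 1.546 in
Since P=10.890 > Ia=1.546: effective rainfall P−Ia = 193423/20700 in
Runoff Q = (P−Ia)²/(P−Ia+S) = (9.344)²/(9.344+7.729) = 37412456929/7315856100 ≈ 5.114 in

Q = 37412456929/7315856100 in ≈ 5.114 in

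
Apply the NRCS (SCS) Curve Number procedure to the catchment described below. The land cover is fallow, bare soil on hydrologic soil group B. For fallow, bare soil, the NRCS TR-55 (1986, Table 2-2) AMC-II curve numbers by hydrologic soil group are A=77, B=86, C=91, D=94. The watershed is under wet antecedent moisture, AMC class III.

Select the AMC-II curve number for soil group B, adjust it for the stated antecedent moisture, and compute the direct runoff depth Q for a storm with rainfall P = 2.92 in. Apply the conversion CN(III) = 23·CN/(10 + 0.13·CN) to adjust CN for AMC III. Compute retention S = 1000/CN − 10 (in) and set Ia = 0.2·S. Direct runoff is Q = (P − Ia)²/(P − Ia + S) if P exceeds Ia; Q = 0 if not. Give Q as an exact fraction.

Q = 4719277809/2131220825 in ≈ 2.214 in

NRCS table: fallow, bare soil, soil group B → CN(II) = 86
Wet (AMC III): CN(III) = 23·86/(10 + 0.13·86) = 1978/(1059/50) = 98900/1059 ≈ 93.390
Max retention: S = 1000/(98900/1059) − 10 = 700/989 in (≈ 0.708 in)
Ia = 0.2·(700/989) = 140/989 in ≈ 0.142 in
Since P=2.920 > Ia=0.142: effective rainfall P−Ia = 68697/24725 in
Q = (68697/24725)²/((68697/24725) + 700/989) = (4719277809/611325625)/(86197/24725) = 4719277809/2131220825 in ≈ 2.214 in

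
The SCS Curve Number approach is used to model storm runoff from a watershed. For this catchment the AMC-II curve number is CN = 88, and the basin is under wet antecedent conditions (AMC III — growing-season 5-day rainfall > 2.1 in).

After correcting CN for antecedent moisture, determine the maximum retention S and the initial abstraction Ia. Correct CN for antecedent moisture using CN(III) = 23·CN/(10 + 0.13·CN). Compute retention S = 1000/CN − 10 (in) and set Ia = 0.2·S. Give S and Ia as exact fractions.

Wet (AMC III): CN(III) = 23·88/(10 + 0.13·88) = 2024/(536/25) = 6325/67 ≈ 94.403
Max retention: S = 1000/(6325/67) − 10 = 150/253 in (≈ 0.593 in)
Ia = 0.2S: 0.2·0.593 = 0.119 in (exactly 30/253)

S = 150/253 in ≈ 0.593 in; Ia = 30/253 in ≈ 0.119 in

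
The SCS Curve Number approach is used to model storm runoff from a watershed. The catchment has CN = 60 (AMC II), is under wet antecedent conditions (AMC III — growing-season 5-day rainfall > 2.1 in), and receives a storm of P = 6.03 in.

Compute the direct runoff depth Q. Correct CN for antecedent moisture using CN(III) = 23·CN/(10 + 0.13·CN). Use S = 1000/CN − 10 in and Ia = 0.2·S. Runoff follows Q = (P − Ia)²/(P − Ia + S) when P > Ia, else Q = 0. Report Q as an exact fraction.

Q = 1414286449/397488300 in ≈ 3.558 in

CN(III) from CN(II)=60: (23·60)/(10 + 0.13·60) = 6900/89 ≈ 77.528
Retention S: 1000/CN − 10 with CN=77.528 → S = 200/69 ≈ 2.899 in
Initial abstraction Ia = S/5 = (200/69)/5 = 40/69 ≈ 0.580 in
Since P=6.030 > Ia=0.580: effective rainfall P−Ia = 37607/6900 in
Q: (37607/6900)² ÷ (57607/6900) = 1414286449/397488300 in (≈ 3.558 in)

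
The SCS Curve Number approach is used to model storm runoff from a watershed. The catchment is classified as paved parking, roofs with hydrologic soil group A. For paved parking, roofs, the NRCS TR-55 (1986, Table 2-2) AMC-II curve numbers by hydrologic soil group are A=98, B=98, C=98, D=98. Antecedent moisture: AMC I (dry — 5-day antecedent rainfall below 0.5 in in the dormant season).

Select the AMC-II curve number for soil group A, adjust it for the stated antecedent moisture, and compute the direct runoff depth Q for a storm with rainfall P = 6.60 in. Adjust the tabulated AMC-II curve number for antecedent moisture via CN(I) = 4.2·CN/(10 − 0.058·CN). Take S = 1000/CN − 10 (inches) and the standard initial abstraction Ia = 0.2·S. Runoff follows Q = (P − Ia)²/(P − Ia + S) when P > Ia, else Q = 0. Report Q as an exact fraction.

Q = 1119370849/184998765 in ≈ 6.051 in

NRCS table: paved parking, roofs, soil group A → CN(II) = 98
CN(I) from CN(II)=98: (4.2·98)/(10 − 0.058·98) = 102900/1079 ≈ 95.366
Retention S: 1000/CN − 10 with CN=95.366 → S = 500/1029 ≈ 0.486 in
Initial abstraction Ia = S/5 = (500/1029)/5 = 100/1029 ≈ 0.097 in
Since P=6.600 > Ia=0.097: effective rainfall P−Ia = 33457/5145 in
Q = (33457/5145)²/((33457/5145) + 500/1029) = (1119370849/26471025)/(35957/5145) = 1119370849/184998765 in ≈ 6.051 in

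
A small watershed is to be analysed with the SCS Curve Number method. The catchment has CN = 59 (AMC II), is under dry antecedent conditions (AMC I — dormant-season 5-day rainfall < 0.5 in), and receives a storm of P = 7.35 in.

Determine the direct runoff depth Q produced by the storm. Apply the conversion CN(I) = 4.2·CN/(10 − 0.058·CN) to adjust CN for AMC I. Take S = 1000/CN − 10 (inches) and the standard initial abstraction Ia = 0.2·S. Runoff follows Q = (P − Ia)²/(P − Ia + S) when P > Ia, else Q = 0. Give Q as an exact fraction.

Q = 10026617689/12641095740 in ≈ 0.793 in

Dry (AMC I): CN(I) = 4.2·59/(10 − 0.058·59) = (1239/5)/(3289/500) = 123900/3289 ≈ 37.671
Retention S: 1000/CN − 10 with CN=37.671 → S = 20500/1239 ≈ 16.546 in
Ia = 0.2S: 0.2·16.546 = 3.309 in (exactly 4100/1239)
P − Ia = 7.350 − 3.309 = 100133/24780 ≈ 4.041 in (> 0, runoff occurs)
Runoff Q = (P−Ia)²/(P−Ia+S) = (4.041)²/(4.041+16.546) = 10026617689/12641095740 ≈ 0.793 in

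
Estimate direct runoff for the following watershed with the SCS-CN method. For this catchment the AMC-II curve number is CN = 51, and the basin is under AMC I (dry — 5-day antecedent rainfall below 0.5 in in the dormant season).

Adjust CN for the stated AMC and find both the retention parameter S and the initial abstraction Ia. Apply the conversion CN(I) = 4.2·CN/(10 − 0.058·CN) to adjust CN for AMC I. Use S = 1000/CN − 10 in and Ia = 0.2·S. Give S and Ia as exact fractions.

Adjust CN=51 to AMC I: 4.2·51/(10 − 0.058·51) → (1071/5) ÷ (3521/500) = 15300/503 ≈ 30.417
Max retention: S = 1000/(15300/503) − 10 = 3500/153 in (≈ 22.876 in)
Ia = 0.2S: 0.2·22.876 = 4.575 in (exactly 700/153)

S = 3500/153 in ≈ 22.876 in; Ia = 700/153 in ≈ 4.575 in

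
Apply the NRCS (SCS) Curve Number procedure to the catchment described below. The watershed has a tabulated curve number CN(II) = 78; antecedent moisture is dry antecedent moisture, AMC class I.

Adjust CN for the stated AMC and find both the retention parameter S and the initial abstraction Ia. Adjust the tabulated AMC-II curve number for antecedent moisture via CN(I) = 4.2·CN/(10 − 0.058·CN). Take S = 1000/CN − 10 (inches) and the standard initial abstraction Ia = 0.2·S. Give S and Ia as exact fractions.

Dry (AMC I): CN(I) = 4.2·78/(10 − 0.058·78) = (1638/5)/(1369/250) = 81900/1369 ≈ 59.825
Retention S: 1000/CN − 10 with CN=59.825 → S = 5500/819 ≈ 6.716 in
Ia = 0.2·(5500/819) = 1100/819 in ≈ 1.343 in

S = 5500/819 in ≈ 6.716 in; Ia = 1100/819 in ≈ 1.343 in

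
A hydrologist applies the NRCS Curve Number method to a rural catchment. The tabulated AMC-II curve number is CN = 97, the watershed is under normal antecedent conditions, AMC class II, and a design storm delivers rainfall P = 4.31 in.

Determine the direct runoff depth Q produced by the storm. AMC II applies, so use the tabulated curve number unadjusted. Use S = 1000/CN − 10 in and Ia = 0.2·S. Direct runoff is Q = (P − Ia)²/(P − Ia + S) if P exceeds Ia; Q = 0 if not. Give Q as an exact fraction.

Q = 1698016849/428807900 in ≈ 3.960 in

CN(II) = 97; AMC II needs no correction.
Retention S: 1000/CN − 10 with CN=97.000 → S = 30/97 ≈ 0.309 in
Ia = 0.2·(30/97) = 6/97 in ≈ 0.062 in
Since P=4.310 > Ia=0.062: effective rainfall P−Ia = 41207/9700 in
Q: (41207/9700)² ÷ (44207/9700) = 1698016849/428807900 in (≈ 3.960 in)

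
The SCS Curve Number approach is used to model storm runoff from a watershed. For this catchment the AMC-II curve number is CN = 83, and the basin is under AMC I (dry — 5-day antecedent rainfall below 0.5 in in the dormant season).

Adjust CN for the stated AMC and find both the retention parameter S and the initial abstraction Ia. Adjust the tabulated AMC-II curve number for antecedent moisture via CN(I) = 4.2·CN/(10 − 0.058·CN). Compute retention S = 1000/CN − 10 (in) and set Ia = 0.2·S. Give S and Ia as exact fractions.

S = 8500/1743 in ≈ 4.877 in; Ia = 1700/1743 in ≈ 0.975 in

Dry (AMC I): CN(I) = 4.2·83/(10 − 0.058·83) = (1743/5)/(2593/500) = 174300/2593 ≈ 67.219
S = 1000/(174300/2593) − 10 = 8500/1743 in ≈ 4.877 in
Ia = 0.2·(8500/1743) = 1700/1743 in ≈ 0.975 in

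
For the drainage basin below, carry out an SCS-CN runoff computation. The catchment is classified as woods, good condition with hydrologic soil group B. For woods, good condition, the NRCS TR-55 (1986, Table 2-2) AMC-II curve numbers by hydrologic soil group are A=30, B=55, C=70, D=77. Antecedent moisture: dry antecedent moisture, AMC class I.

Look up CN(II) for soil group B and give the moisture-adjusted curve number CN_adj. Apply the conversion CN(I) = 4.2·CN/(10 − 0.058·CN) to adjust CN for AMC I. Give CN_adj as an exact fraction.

NRCS table: woods, good condition, soil group B → CN(II) = 55
CN(I) from CN(II)=55: (4.2·55)/(10 − 0.058·55) = 7700/227 ≈ 33.921

CN_adj = 7700/227 ≈ 33.921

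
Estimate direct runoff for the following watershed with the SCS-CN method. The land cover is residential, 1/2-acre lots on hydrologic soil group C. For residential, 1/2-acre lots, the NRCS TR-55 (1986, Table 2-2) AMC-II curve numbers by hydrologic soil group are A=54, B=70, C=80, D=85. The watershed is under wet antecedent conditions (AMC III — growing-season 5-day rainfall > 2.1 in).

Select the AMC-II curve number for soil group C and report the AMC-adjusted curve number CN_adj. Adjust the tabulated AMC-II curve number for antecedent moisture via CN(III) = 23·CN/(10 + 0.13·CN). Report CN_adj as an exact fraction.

NRCS table: residential, 1/2-acre lots, soil group C → CN(II) = 80
Wet (AMC III): CN(III) = 23·80/(10 + 0.13·80) = 1840/(102/5) = 4600/51 ≈ 90.196

CN_adj = 4600/51 ≈ 90.196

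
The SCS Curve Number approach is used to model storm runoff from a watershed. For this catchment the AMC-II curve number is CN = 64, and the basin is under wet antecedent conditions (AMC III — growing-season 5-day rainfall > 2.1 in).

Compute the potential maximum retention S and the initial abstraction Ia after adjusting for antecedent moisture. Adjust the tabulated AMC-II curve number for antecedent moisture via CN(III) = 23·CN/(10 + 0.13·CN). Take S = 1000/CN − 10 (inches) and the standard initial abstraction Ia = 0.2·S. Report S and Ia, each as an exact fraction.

S = 225/92 in ≈ 2.446 in; Ia = 45/92 in ≈ 0.489 in

Adjust CN=64 to AMC III: 23·64/(10 + 0.13·64) → 1472 ÷ (458/25) = 18400/229 ≈ 80.349
S = 1000/(18400/229) − 10 = 225/92 in ≈ 2.446 in
Ia = 0.2·(225/92) = 45/92 in ≈ 0.489 in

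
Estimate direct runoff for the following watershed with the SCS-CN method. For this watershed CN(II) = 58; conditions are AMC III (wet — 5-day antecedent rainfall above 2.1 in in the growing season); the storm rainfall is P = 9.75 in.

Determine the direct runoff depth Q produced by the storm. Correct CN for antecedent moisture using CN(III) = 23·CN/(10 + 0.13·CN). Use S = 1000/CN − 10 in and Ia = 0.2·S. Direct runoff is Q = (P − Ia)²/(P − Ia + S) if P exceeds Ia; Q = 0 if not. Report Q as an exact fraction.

Q = 65788321/9703516 in ≈ 6.780 in

Adjust CN=58 to AMC III: 23·58/(10 + 0.13·58) → 1334 ÷ (877/50) = 66700/877 ≈ 76.055
S = 1000/(66700/877) − 10 = 2100/667 in ≈ 3.148 in
Initial abstraction Ia = S/5 = (2100/667)/5 = 420/667 ≈ 0.630 in
P − Ia = 9.750 − 0.630 = 24333/2668 ≈ 9.120 in (> 0, runoff occurs)
Q = (24333/2668)²/((24333/2668) + 2100/667) = (592094889/7118224)/(32733/2668) = 65788321/9703516 in ≈ 6.780 in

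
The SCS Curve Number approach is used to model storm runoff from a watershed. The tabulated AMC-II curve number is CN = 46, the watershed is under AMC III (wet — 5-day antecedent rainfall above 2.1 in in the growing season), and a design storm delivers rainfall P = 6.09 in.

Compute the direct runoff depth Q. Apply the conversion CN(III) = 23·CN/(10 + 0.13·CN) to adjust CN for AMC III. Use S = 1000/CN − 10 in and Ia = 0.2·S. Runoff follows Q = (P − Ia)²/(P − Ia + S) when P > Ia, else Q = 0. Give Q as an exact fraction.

Adjust CN=46 to AMC III: 23·46/(10 + 0.13·46) → 1058 ÷ (799/50) = 52900/799 ≈ 66.208
Max retention: S = 1000/(52900/799) − 10 = 2700/529 in (≈ 5.104 in)
Ia = 0.2·(2700/529) = 540/529 in ≈ 1.021 in
Since P=6.090 > Ia=1.021: effective rainfall P−Ia = 268161/52900 in
Runoff Q = (P−Ia)²/(P−Ia+S) = (5.069)²/(5.069+5.104) = 23970107307/9489572300 ≈ 2.526 in

Q = 23970107307/9489572300 in ≈ 2.526 in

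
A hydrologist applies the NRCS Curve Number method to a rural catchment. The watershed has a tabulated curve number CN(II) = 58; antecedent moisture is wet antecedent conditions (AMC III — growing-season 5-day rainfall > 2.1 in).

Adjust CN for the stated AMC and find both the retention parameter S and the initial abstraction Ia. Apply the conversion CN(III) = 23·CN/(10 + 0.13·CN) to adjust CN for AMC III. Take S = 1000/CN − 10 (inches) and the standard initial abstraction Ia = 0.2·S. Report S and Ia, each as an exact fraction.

Adjust CN=58 to AMC III: 23·58/(10 + 0.13·58) → 1334 ÷ (877/50) = 66700/877 ≈ 76.055
S = 1000/(66700/877) − 10 = 2100/667 in ≈ 3.148 in
Ia = 0.2S: 0.2·3.148 = 0.630 in (exactly 420/667)

S = 2100/667 in ≈ 3.148 in; Ia = 420/667 in ≈ 0.630 in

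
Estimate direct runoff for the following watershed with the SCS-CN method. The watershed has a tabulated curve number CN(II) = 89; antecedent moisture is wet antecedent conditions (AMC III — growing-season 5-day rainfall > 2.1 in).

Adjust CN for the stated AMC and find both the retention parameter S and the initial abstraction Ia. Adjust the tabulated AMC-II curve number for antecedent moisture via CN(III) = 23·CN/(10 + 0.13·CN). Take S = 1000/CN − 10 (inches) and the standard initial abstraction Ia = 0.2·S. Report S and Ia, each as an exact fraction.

Wet (AMC III): CN(III) = 23·89/(10 + 0.13·89) = 2047/(2157/100) = 204700/2157 ≈ 94.900
Retention S: 1000/CN − 10 with CN=94.900 → S = 1100/2047 ≈ 0.537 in
Ia = 0.2·(1100/2047) = 220/2047 in ≈ 0.107 in

S = 1100/2047 in ≈ 0.537 in; Ia = 220/2047 in ≈ 0.107 in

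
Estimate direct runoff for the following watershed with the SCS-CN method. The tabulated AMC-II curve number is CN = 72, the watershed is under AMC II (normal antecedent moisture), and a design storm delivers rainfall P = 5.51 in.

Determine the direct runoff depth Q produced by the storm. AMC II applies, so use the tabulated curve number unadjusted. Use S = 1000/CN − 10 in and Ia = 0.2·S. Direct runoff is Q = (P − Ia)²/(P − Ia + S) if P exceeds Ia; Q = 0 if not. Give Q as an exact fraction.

Average conditions: CN = 72 (no AMC adjustment).
Retention S: 1000/CN − 10 with CN=72.000 → S = 35/9 ≈ 3.889 in
Initial abstraction Ia = S/5 = (35/9)/5 = 7/9 ≈ 0.778 in
P − Ia = 5.510 − 0.778 = 4259/900 ≈ 4.732 in (> 0, runoff occurs)
Q = (4259/900)²/((4259/900) + 35/9) = (18139081/810000)/(7759/900) = 18139081/6983100 in ≈ 2.598 in

Q = 18139081/6983100 in ≈ 2.598 in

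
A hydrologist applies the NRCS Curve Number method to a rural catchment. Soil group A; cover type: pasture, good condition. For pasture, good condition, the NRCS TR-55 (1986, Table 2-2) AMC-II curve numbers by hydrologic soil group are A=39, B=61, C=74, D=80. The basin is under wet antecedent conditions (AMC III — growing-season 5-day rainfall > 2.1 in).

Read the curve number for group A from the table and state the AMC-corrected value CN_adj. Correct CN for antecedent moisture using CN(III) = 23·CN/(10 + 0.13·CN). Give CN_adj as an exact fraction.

CN_adj = 89700/1507 ≈ 59.522

NRCS table: pasture, good condition, soil group A → CN(II) = 39
CN(III) from CN(II)=39: (23·39)/(10 + 0.13·39) = 89700/1507 ≈ 59.522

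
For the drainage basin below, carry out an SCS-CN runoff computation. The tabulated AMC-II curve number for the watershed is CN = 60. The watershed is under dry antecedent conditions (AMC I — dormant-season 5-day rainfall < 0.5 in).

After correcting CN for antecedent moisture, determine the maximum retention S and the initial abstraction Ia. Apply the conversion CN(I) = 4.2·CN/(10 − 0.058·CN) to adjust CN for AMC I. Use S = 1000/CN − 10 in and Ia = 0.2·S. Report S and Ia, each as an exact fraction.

S = 1000/63 in ≈ 15.873 in; Ia = 200/63 in ≈ 3.175 in

Dry (AMC I): CN(I) = 4.2·60/(10 − 0.058·60) = 252/(163/25) = 6300/163 ≈ 38.650
S = 1000/(6300/163) − 10 = 1000/63 in ≈ 15.873 in
Ia = 0.2S: 0.2·15.873 = 3.175 in (exactly 200/63)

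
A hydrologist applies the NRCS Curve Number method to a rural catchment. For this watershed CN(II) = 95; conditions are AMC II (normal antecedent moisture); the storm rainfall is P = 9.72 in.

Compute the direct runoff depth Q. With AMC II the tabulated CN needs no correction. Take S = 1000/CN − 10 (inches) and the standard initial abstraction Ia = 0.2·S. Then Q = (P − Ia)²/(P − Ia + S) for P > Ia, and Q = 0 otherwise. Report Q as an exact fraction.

AMC II — tabulated CN = 95 applies directly.
Max retention: S = 1000/95 − 10 = 10/19 in (≈ 0.526 in)
Initial abstraction Ia = S/5 = (10/19)/5 = 2/19 ≈ 0.105 in
P − Ia = 9.720 − 0.105 = 4567/475 ≈ 9.615 in (> 0, runoff occurs)
Q = (4567/475)²/((4567/475) + 10/19) = (20857489/225625)/(4817/475) = 20857489/2288075 in ≈ 9.116 in

Q = 20857489/2288075 in ≈ 9.116 in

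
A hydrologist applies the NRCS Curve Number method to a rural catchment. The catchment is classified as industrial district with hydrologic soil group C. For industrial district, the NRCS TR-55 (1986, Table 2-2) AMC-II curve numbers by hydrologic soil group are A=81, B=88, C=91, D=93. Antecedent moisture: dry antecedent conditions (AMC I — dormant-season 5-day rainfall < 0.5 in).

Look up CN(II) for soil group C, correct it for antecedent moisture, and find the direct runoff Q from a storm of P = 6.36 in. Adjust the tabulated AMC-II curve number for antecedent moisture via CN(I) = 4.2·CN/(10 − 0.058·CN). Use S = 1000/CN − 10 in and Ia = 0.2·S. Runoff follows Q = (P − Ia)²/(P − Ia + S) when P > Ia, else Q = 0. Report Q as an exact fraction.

Q = 977250121/232297975 in ≈ 4.207 in

NRCS table: industrial district, soil group C → CN(II) = 91
Dry (AMC I): CN(I) = 4.2·91/(10 − 0.058·91) = (1911/5)/(2361/500) = 63700/787 ≈ 80.940
Retention S: 1000/CN − 10 with CN=80.940 → S = 1500/637 ≈ 2.355 in
Initial abstraction Ia = S/5 = (1500/637)/5 = 300/637 ≈ 0.471 in
P − Ia = 6.360 − 0.471 = 93783/15925 ≈ 5.889 in (> 0, runoff occurs)
Q: (93783/15925)² ÷ (131283/15925) = 977250121/232297975 in (≈ 4.207 in)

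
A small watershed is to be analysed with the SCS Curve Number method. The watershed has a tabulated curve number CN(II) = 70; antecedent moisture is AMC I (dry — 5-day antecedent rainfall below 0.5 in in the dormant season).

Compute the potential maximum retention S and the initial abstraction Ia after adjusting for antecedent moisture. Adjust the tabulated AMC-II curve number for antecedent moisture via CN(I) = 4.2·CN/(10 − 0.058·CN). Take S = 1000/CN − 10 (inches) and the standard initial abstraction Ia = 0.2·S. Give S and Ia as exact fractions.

S = 500/49 in ≈ 10.204 in; Ia = 100/49 in ≈ 2.041 in

Dry (AMC I): CN(I) = 4.2·70/(10 − 0.058·70) = 294/(297/50) = 4900/99 ≈ 49.495
S = 1000/(4900/99) − 10 = 500/49 in ≈ 10.204 in
Ia = 0.2·(500/49) = 100/49 in ≈ 2.041 in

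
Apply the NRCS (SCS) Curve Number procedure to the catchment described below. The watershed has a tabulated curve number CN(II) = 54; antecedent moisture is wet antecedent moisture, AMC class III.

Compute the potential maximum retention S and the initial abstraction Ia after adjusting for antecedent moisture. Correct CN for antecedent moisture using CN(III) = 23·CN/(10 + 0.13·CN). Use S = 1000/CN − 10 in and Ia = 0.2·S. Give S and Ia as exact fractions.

Wet (AMC III): CN(III) = 23·54/(10 + 0.13·54) = 1242/(851/50) = 2700/37 ≈ 72.973
S = 1000/(2700/37) − 10 = 100/27 in ≈ 3.704 in
Ia = 0.2·(100/27) = 20/27 in ≈ 0.741 in

S = 100/27 in ≈ 3.704 in; Ia = 20/27 in ≈ 0.741 in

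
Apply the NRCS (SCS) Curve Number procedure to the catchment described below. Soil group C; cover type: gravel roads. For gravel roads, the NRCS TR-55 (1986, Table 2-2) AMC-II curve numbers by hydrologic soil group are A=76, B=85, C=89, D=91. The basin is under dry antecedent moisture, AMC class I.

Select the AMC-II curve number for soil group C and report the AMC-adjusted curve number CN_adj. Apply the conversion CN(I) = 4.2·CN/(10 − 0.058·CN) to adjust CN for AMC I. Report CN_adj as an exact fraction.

NRCS table: gravel roads, soil group C → CN(II) = 89
Dry (AMC I): CN(I) = 4.2·89/(10 − 0.058·89) = (1869/5)/(2419/500) = 186900/2419 ≈ 77.263

CN_adj = 186900/2419 ≈ 77.263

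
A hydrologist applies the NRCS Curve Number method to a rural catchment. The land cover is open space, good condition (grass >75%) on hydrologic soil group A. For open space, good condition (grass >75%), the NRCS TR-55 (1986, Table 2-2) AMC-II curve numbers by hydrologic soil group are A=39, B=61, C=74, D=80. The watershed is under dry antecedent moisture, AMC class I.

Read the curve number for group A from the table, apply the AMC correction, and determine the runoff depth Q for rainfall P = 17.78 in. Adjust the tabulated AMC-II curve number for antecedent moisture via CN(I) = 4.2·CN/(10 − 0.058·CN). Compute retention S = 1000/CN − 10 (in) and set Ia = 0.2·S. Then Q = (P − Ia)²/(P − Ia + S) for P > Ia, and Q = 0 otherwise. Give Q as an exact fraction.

NRCS table: open space, good condition (grass >75%), soil group A → CN(II) = 39
CN(I) from CN(II)=39: (4.2·39)/(10 − 0.058·39) = 81900/3869 ≈ 21.168
S = 1000/(81900/3869) − 10 = 30500/819 in ≈ 37.241 in
Initial abstraction Ia = S/5 = (30500/819)/5 = 6100/819 ≈ 7.448 in
Excess rainfall: 17.780 − 7.448 = 10.332 in; P > Ia so Q > 0
Q = (423091/40950)²/((423091/40950) + 30500/819) = (179005994281/1676902500)/(1948091/40950) = 179005994281/79774326450 in ≈ 2.244 in

Q = 179005994281/79774326450 in ≈ 2.244 in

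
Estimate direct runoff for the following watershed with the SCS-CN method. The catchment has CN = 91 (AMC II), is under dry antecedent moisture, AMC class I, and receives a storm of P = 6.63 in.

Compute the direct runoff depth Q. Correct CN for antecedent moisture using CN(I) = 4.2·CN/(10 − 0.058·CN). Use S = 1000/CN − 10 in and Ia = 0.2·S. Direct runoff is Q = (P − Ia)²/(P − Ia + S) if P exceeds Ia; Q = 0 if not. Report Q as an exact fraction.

Q = 17102623729/3838498300 in ≈ 4.456 in

Adjust CN=91 to AMC I: 4.2·91/(10 − 0.058·91) → (1911/5) ÷ (2361/500) = 63700/787 ≈ 80.940
Retention S: 1000/CN − 10 with CN=80.940 → S = 1500/637 ≈ 2.355 in
Ia = 0.2S: 0.2·2.355 = 0.471 in (exactly 300/637)
Since P=6.630 > Ia=0.471: effective rainfall P−Ia = 392331/63700 in
Q = (392331/63700)²/((392331/63700) + 1500/637) = (153923613561/4057690000)/(542331/63700) = 17102623729/3838498300 in ≈ 4.456 in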